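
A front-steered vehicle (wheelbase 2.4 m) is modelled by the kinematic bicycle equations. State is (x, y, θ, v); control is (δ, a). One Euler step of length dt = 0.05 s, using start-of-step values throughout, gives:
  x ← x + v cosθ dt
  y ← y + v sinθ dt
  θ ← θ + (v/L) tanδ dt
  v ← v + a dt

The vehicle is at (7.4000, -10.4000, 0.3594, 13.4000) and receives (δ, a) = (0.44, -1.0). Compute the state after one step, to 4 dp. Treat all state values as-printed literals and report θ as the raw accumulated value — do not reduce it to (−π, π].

x' = 7.4000 + 13.4000·cos(0.3594)·0.05 = 8.0272
y' = -10.4000 + 13.4000·sin(0.3594)·0.05 = -10.1644
θ' = 0.3594 + (13.4000/2.4)·tan(0.44)·0.05 = 0.4908
v' = 13.4000 − 1.0000·0.05 = 13.3500

(8.0272, -10.1644, 0.4908, 13.3500)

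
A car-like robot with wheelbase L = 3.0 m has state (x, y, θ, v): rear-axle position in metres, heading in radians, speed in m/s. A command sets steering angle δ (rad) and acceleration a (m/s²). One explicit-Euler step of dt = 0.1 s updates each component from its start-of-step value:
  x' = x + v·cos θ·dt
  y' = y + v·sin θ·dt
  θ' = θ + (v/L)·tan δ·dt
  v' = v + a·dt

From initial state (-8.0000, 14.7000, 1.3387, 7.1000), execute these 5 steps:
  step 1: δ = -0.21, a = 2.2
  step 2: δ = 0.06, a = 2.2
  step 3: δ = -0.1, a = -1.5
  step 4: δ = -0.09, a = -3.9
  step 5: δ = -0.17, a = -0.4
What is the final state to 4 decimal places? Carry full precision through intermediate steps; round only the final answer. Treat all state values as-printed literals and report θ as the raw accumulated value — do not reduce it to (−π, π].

after step 1 (δ=-0.21, a=2.2): (-7.836687, 15.390962, 1.288256, 7.320000)
after step 2 (δ=0.06, a=2.2): (-7.632609, 16.093939, 1.302914, 7.540000)
after step 3 (δ=-0.1, a=-1.5): (-7.433032, 16.821046, 1.277696, 7.390000)
after step 4 (δ=-0.09, a=-3.9): (-7.219519, 17.528530, 1.255466, 7.000000)
after step 5 (δ=-0.17, a=-0.4): (-7.002428, 18.194016, 1.215413, 6.960000)

(-7.0024, 18.1940, 1.2154, 6.9600)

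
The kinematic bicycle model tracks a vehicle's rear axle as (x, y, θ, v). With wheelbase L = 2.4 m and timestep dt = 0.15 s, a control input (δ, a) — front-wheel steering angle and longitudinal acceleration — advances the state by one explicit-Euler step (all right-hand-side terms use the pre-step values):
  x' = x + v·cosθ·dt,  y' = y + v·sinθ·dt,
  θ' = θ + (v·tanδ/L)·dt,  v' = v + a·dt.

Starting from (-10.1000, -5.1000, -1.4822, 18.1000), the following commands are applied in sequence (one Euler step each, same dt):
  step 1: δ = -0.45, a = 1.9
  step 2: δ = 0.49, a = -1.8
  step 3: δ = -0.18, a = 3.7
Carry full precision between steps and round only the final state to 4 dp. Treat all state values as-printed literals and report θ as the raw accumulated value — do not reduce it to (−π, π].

after step 1 (δ=-0.45, a=1.9): (-9.859776, -7.804352, -2.028656, 18.385000)
after step 2 (δ=0.49, a=-1.8): (-11.078782, -10.278055, -1.415760, 18.115000)
after step 3 (δ=-0.18, a=3.7): (-10.659194, -12.962714, -1.621783, 18.670000)

(-10.6592, -12.9627, -1.6218, 18.6700)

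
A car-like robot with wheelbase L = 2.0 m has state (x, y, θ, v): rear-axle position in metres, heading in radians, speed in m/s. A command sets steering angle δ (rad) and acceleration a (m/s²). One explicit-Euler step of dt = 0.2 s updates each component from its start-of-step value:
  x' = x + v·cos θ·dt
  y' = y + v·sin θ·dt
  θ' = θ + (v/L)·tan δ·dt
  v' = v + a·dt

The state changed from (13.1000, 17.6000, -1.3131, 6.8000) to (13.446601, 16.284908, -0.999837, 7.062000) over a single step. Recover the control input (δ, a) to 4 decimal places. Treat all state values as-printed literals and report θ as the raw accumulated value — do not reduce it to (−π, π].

δ = 0.4317, a = 1.3100

a = (v'−v)/dt = (0.262000)/0.2 = 1.3100
Δθ = θ'−θ = 0.313263;  (v·dt/L) = 6.8000·0.2/2.0 = 0.680000
tan δ = Δθ·L/(v·dt) = 0.460681  →  δ = 0.4317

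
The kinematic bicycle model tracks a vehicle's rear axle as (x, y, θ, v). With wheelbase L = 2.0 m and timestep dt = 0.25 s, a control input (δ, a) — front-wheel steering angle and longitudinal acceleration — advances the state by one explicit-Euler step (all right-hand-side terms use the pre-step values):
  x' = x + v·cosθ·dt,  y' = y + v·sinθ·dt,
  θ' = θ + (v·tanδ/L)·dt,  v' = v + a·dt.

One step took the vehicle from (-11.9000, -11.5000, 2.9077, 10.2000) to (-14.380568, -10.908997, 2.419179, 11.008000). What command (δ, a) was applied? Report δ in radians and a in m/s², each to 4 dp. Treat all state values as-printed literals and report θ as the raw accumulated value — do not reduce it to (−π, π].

a = (v'−v)/dt = (0.808000)/0.25 = 3.2320
Δθ = θ'−θ = -0.488521;  (v·dt/L) = 10.2000·0.25/2.0 = 1.275000
tan δ = Δθ·L/(v·dt) = -0.383154  →  δ = -0.3659

δ = -0.3659, a = 3.2320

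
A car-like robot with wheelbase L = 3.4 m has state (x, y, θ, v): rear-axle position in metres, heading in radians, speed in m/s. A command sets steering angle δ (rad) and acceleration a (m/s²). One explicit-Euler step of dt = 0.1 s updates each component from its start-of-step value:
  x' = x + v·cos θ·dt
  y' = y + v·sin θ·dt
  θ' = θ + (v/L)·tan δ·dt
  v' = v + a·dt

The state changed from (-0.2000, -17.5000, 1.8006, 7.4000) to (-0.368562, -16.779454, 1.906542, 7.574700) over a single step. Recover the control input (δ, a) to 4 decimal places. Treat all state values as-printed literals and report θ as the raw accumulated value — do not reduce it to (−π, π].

a = (v'−v)/dt = (0.174700)/0.1 = 1.7470
Δθ = θ'−θ = 0.105942;  (v·dt/L) = 7.4000·0.1/3.4 = 0.217647
tan δ = Δθ·L/(v·dt) = 0.486761  →  δ = 0.4530

δ = 0.4530, a = 1.7470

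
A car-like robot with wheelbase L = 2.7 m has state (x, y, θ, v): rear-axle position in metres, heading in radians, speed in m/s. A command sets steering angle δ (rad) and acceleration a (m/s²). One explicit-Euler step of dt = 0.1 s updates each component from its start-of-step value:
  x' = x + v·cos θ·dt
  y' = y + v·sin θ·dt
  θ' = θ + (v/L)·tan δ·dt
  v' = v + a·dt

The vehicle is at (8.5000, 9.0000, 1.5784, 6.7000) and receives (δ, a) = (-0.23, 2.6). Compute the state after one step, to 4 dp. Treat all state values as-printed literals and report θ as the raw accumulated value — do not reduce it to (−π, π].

x' = 8.5000 + 6.7000·cos(1.5784)·0.1 = 8.4949
y' = 9.0000 + 6.7000·sin(1.5784)·0.1 = 9.6700
θ' = 1.5784 + (6.7000/2.7)·tan(-0.23)·0.1 = 1.5203
v' = 6.7000 + 2.6000·0.1 = 6.9600

(8.4949, 9.6700, 1.5203, 6.9600)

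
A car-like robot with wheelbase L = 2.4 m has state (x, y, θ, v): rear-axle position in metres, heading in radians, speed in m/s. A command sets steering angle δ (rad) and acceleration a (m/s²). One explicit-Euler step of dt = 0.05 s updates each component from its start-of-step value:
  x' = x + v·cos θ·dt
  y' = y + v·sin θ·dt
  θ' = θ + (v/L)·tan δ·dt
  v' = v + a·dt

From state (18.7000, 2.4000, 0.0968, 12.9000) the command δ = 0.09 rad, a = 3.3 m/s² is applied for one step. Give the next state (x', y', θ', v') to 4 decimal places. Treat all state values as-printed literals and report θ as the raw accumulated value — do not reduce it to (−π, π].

x' = 18.7000 + 12.9000·cos(0.0968)·0.05 = 19.3420
y' = 2.4000 + 12.9000·sin(0.0968)·0.05 = 2.4623
θ' = 0.0968 + (12.9000/2.4)·tan(0.09)·0.05 = 0.1211
v' = 12.9000 + 3.3000·0.05 = 13.0650

(19.3420, 2.4623, 0.1211, 13.0650)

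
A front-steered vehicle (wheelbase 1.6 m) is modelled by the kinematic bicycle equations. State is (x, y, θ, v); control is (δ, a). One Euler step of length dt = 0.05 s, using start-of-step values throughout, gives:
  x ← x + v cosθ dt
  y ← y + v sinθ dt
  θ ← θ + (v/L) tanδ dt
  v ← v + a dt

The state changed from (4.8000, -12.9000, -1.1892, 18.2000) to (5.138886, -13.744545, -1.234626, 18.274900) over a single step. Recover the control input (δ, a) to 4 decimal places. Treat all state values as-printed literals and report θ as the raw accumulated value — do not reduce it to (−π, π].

δ = -0.0797, a = 1.4980

a = (v'−v)/dt = (0.074900)/0.05 = 1.4980
Δθ = θ'−θ = -0.045426;  (v·dt/L) = 18.2000·0.05/1.6 = 0.568750
tan δ = Δθ·L/(v·dt) = -0.079870  →  δ = -0.0797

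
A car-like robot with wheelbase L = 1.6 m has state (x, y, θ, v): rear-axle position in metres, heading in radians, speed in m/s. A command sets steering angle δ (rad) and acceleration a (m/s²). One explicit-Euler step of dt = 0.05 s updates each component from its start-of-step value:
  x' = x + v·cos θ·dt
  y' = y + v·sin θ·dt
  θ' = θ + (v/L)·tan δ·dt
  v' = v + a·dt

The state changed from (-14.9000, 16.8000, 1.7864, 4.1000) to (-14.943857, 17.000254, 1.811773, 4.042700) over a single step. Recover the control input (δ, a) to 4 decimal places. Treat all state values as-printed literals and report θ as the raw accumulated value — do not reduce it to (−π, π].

a = (v'−v)/dt = (-0.057300)/0.05 = -1.1460
Δθ = θ'−θ = 0.025373;  (v·dt/L) = 4.1000·0.05/1.6 = 0.128125
tan δ = Δθ·L/(v·dt) = 0.198033  →  δ = 0.1955

δ = 0.1955, a = -1.1460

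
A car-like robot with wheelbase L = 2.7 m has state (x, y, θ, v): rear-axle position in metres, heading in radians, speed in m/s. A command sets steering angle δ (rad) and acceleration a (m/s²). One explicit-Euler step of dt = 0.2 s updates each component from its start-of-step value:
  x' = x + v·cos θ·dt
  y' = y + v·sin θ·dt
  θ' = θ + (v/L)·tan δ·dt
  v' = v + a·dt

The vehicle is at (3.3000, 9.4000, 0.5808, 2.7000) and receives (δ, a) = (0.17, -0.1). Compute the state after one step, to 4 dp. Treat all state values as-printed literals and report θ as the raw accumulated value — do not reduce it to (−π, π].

x' = 3.3000 + 2.7000·cos(0.5808)·0.2 = 3.7515
y' = 9.4000 + 2.7000·sin(0.5808)·0.2 = 9.6963
θ' = 0.5808 + (2.7000/2.7)·tan(0.17)·0.2 = 0.6151
v' = 2.7000 − 0.1000·0.2 = 2.6800

(3.7515, 9.6963, 0.6151, 2.6800)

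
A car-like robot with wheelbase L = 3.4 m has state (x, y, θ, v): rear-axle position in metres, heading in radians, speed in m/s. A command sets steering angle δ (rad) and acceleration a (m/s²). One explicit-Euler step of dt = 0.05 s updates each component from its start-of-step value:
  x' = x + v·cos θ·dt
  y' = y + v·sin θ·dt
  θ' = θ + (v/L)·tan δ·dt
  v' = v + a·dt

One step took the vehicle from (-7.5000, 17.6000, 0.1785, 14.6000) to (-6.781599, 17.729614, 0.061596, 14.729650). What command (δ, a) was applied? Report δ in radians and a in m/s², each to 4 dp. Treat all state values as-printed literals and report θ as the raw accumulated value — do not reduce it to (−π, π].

a = (v'−v)/dt = (0.129650)/0.05 = 2.5930
Δθ = θ'−θ = -0.116904;  (v·dt/L) = 14.6000·0.05/3.4 = 0.214706
tan δ = Δθ·L/(v·dt) = -0.544484  →  δ = -0.4986

δ = -0.4986, a = 2.5930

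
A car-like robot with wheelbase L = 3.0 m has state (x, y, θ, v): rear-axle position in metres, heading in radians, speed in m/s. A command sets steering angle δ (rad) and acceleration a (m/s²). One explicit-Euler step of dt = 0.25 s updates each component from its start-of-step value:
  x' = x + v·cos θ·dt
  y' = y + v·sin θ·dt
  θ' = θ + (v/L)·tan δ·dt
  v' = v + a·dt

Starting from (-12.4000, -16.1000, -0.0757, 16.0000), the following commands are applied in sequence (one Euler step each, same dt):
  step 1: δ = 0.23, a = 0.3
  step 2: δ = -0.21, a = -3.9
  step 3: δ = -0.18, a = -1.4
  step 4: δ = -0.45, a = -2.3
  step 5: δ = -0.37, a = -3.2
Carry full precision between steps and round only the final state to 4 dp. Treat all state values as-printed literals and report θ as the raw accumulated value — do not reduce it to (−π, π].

after step 1 (δ=0.23, a=0.3): (-8.411456, -16.402511, 0.236491, 16.075000)
after step 2 (δ=-0.21, a=-3.9): (-4.504563, -15.460946, -0.049031, 15.100000)
after step 3 (δ=-0.18, a=-1.4): (-0.734100, -15.645964, -0.278009, 14.750000)
after step 4 (δ=-0.45, a=-2.3): (2.811814, -16.657968, -0.871764, 14.175000)
after step 5 (δ=-0.37, a=-3.2): (5.092135, -19.370587, -1.329928, 13.375000)

(5.0921, -19.3706, -1.3299, 13.3750)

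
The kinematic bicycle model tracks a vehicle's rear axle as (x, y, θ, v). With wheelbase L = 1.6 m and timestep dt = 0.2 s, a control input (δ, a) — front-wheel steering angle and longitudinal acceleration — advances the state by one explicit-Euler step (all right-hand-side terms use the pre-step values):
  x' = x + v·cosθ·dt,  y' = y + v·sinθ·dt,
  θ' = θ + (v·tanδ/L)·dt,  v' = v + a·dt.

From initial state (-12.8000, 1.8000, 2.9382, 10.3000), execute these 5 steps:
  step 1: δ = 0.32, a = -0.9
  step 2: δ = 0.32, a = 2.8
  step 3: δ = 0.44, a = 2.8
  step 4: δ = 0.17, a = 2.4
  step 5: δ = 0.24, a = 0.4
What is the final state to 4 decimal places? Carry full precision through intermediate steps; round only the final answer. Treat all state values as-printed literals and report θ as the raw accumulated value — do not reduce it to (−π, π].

after step 1 (δ=0.32, a=-0.9): (-14.817537, 2.216106, 3.364864, 10.120000)
after step 2 (δ=0.32, a=2.8): (-16.791298, 1.767950, 3.784071, 10.680000)
after step 3 (δ=0.44, a=2.8): (-18.501407, 0.488098, 4.412563, 11.240000)
after step 4 (δ=0.17, a=2.4): (-19.165362, -1.659614, 4.653741, 11.720000)
after step 5 (δ=0.24, a=0.4): (-19.302753, -3.999584, 5.012251, 11.800000)

(-19.3028, -3.9996, 5.0123, 11.8000)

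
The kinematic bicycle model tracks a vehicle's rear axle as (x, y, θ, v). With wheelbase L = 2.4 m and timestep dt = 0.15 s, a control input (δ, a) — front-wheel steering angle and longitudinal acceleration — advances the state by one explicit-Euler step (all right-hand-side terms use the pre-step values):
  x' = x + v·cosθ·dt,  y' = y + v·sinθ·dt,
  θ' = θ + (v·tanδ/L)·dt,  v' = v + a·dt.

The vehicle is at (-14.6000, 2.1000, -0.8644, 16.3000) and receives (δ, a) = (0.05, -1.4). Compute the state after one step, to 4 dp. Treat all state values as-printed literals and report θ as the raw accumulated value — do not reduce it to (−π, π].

x' = -14.6000 + 16.3000·cos(-0.8644)·0.15 = -13.0130
y' = 2.1000 + 16.3000·sin(-0.8644)·0.15 = 0.2401
θ' = -0.8644 + (16.3000/2.4)·tan(0.05)·0.15 = -0.8134
v' = 16.3000 − 1.4000·0.15 = 16.0900

(-13.0130, 0.2401, -0.8134, 16.0900)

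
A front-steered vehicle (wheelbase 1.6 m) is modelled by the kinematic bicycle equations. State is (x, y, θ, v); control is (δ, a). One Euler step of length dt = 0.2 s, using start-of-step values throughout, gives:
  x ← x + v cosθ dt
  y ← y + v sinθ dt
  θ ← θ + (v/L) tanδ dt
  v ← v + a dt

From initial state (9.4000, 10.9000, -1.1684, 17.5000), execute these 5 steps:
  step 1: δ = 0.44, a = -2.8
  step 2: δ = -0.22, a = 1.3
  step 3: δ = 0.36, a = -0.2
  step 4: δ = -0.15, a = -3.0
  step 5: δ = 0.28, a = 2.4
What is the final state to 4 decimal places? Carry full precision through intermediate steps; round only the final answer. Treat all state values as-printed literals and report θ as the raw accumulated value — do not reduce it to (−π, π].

after step 1 (δ=0.44, a=-2.8): (10.770685, 7.679562, -0.138568, 16.940000)
after step 2 (δ=-0.22, a=1.3): (14.126211, 7.211596, -0.612082, 17.200000)
after step 3 (δ=0.36, a=-0.2): (16.941692, 5.235066, 0.197184, 17.160000)
after step 4 (δ=-0.15, a=-3.0): (20.307187, 5.907426, -0.127001, 16.560000)
after step 5 (δ=0.28, a=2.4): (23.592513, 5.487930, 0.468237, 17.040000)

(23.5925, 5.4879, 0.4682, 17.0400)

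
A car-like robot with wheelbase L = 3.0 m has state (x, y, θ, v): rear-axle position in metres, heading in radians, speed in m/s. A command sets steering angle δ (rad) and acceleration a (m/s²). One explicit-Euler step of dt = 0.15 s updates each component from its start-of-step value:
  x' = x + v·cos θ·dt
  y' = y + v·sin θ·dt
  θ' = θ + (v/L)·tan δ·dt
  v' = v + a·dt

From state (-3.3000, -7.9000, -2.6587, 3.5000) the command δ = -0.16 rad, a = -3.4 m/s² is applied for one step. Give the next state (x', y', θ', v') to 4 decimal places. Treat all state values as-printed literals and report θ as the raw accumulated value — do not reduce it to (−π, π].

x' = -3.3000 + 3.5000·cos(-2.6587)·0.15 = -3.7650
y' = -7.9000 + 3.5000·sin(-2.6587)·0.15 = -8.1438
θ' = -2.6587 + (3.5000/3.0)·tan(-0.16)·0.15 = -2.6869
v' = 3.5000 − 3.4000·0.15 = 2.9900

(-3.7650, -8.1438, -2.6869, 2.9900)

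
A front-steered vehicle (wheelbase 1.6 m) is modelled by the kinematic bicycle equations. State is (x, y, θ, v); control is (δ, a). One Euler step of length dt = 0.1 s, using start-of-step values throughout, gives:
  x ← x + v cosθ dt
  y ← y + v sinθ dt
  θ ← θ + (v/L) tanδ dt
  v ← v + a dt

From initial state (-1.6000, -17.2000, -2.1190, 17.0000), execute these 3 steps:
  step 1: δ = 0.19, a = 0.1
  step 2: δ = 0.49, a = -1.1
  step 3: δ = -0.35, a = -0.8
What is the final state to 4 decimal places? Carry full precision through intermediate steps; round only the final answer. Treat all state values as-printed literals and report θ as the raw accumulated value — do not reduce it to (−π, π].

(-2.6853, -21.9004, -1.7332, 16.8200)

after step 1 (δ=0.19, a=0.1): (-2.485963, -18.650886, -1.914660, 17.010000)
after step 2 (δ=0.49, a=-1.1): (-3.059417, -20.252307, -1.347602, 16.900000)
after step 3 (δ=-0.35, a=-0.8): (-2.685342, -21.900388, -1.733163, 16.820000)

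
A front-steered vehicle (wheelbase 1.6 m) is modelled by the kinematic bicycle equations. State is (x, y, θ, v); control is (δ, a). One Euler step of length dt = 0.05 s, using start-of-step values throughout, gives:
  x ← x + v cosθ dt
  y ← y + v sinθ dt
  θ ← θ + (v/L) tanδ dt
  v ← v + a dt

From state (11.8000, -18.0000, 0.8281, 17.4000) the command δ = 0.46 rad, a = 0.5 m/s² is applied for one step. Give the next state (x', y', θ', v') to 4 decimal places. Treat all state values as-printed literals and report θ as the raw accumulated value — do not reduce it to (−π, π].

(12.3884, -17.3591, 1.0975, 17.4250)

x' = 11.8000 + 17.4000·cos(0.8281)·0.05 = 12.3884
y' = -18.0000 + 17.4000·sin(0.8281)·0.05 = -17.3591
θ' = 0.8281 + (17.4000/1.6)·tan(0.46)·0.05 = 1.0975
v' = 17.4000 + 0.5000·0.05 = 17.4250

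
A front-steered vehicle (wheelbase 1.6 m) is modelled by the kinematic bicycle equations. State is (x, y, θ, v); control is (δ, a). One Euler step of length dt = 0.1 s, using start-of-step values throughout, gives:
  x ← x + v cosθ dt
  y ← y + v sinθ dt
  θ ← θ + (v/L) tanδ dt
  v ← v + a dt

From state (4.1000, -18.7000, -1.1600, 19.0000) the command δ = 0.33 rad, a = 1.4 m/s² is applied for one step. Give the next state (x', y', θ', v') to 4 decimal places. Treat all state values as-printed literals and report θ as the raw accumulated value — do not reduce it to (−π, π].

(4.8587, -20.4419, -0.7533, 19.1400)

x' = 4.1000 + 19.0000·cos(-1.1600)·0.1 = 4.8587
y' = -18.7000 + 19.0000·sin(-1.1600)·0.1 = -20.4419
θ' = -1.1600 + (19.0000/1.6)·tan(0.33)·0.1 = -0.7533
v' = 19.0000 + 1.4000·0.1 = 19.1400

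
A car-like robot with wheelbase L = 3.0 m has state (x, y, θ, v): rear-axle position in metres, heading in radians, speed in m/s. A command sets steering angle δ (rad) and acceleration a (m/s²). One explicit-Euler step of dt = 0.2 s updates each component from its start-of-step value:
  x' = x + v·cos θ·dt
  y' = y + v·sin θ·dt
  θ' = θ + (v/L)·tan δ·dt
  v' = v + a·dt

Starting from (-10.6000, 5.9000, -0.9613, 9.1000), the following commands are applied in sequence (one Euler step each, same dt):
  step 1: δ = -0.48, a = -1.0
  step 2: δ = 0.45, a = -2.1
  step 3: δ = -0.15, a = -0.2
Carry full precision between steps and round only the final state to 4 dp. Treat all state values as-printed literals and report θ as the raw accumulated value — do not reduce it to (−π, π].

after step 1 (δ=-0.48, a=-1.0): (-9.558133, 4.407716, -1.277137, 8.900000)
after step 2 (δ=0.45, a=-2.1): (-9.042900, 2.703915, -0.990525, 8.480000)
after step 3 (δ=-0.15, a=-0.2): (-8.113066, 1.285527, -1.075966, 8.440000)

(-8.1131, 1.2855, -1.0760, 8.4400)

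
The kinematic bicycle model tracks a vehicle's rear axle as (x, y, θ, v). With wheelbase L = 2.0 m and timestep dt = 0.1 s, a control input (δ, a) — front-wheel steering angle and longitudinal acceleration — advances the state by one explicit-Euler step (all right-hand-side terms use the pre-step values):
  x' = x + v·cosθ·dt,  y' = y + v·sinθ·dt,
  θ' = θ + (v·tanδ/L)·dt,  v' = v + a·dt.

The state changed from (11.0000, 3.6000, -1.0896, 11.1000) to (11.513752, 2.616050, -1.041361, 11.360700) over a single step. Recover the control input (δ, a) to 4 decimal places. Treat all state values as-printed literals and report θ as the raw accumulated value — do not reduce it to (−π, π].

δ = 0.0867, a = 2.6070

a = (v'−v)/dt = (0.260700)/0.1 = 2.6070
Δθ = θ'−θ = 0.048239;  (v·dt/L) = 11.1000·0.1/2.0 = 0.555000
tan δ = Δθ·L/(v·dt) = 0.086917  →  δ = 0.0867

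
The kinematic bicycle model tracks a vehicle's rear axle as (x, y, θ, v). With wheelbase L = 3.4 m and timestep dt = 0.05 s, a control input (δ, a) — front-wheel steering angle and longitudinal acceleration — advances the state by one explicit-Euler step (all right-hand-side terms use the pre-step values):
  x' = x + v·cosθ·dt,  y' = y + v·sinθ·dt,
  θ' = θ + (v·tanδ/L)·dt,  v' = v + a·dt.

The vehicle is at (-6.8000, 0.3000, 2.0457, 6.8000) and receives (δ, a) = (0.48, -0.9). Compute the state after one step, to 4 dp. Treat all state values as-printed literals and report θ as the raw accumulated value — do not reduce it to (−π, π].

(-6.9555, 0.6024, 2.0978, 6.7550)

x' = -6.8000 + 6.8000·cos(2.0457)·0.05 = -6.9555
y' = 0.3000 + 6.8000·sin(2.0457)·0.05 = 0.6024
θ' = 2.0457 + (6.8000/3.4)·tan(0.48)·0.05 = 2.0978
v' = 6.8000 − 0.9000·0.05 = 6.7550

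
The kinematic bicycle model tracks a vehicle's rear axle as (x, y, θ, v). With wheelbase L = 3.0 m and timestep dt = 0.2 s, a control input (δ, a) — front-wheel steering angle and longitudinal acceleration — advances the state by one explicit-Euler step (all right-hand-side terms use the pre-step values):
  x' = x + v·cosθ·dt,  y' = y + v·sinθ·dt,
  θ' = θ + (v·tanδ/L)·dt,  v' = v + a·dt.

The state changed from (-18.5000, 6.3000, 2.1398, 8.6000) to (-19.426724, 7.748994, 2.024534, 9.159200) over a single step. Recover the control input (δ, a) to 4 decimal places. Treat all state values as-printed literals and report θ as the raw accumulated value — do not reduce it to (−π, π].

a = (v'−v)/dt = (0.559200)/0.2 = 2.7960
Δθ = θ'−θ = -0.115266;  (v·dt/L) = 8.6000·0.2/3.0 = 0.573333
tan δ = Δθ·L/(v·dt) = -0.201045  →  δ = -0.1984

δ = -0.1984, a = 2.7960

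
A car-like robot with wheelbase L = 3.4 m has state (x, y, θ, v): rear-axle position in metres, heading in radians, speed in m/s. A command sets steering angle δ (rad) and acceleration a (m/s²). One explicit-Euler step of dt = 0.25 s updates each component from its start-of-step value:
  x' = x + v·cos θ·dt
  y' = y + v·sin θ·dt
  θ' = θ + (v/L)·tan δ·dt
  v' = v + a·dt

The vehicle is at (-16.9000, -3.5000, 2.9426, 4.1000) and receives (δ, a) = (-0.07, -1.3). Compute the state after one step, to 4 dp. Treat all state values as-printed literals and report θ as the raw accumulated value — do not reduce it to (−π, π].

(-17.9048, -3.2974, 2.9215, 3.7750)

x' = -16.9000 + 4.1000·cos(2.9426)·0.25 = -17.9048
y' = -3.5000 + 4.1000·sin(2.9426)·0.25 = -3.2974
θ' = 2.9426 + (4.1000/3.4)·tan(-0.07)·0.25 = 2.9215
v' = 4.1000 − 1.3000·0.25 = 3.7750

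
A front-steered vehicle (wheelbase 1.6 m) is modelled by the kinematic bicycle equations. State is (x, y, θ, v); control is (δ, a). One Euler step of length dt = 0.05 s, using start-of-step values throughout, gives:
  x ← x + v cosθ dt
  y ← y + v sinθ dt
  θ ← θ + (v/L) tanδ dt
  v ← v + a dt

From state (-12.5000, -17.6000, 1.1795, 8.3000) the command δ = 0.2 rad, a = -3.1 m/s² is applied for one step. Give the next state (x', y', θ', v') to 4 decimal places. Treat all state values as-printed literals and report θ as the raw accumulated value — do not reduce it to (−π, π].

(-12.3417, -17.2164, 1.2321, 8.1450)

x' = -12.5000 + 8.3000·cos(1.1795)·0.05 = -12.3417
y' = -17.6000 + 8.3000·sin(1.1795)·0.05 = -17.2164
θ' = 1.1795 + (8.3000/1.6)·tan(0.2)·0.05 = 1.2321
v' = 8.3000 − 3.1000·0.05 = 8.1450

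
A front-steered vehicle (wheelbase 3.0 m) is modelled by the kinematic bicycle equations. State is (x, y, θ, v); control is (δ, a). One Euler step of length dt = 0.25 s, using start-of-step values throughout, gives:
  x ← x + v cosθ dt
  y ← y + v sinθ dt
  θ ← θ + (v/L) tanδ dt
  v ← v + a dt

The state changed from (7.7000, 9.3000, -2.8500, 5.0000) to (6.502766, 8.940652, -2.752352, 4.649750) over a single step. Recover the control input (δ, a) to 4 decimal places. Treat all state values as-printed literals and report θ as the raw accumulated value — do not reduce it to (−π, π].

a = (v'−v)/dt = (-0.350250)/0.25 = -1.4010
Δθ = θ'−θ = 0.097648;  (v·dt/L) = 5.0000·0.25/3.0 = 0.416667
tan δ = Δθ·L/(v·dt) = 0.234355  →  δ = 0.2302

δ = 0.2302, a = -1.4010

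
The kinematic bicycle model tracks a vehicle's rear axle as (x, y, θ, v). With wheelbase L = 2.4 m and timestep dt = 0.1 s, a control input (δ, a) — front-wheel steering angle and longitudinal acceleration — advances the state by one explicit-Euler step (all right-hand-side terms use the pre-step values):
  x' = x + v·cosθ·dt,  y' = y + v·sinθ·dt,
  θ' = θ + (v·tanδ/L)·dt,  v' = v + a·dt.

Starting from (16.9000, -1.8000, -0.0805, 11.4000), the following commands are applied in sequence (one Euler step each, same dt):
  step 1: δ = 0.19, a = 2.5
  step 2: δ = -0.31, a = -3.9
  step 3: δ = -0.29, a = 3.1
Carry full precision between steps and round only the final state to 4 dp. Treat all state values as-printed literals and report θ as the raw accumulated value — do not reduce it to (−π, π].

(20.3155, -2.0413, -0.2846, 11.5700)

after step 1 (δ=0.19, a=2.5): (18.036308, -1.891671, 0.010852, 11.650000)
after step 2 (δ=-0.31, a=-3.9): (19.201240, -1.879029, -0.144640, 11.260000)
after step 3 (δ=-0.29, a=3.1): (20.315482, -2.041326, -0.284646, 11.570000)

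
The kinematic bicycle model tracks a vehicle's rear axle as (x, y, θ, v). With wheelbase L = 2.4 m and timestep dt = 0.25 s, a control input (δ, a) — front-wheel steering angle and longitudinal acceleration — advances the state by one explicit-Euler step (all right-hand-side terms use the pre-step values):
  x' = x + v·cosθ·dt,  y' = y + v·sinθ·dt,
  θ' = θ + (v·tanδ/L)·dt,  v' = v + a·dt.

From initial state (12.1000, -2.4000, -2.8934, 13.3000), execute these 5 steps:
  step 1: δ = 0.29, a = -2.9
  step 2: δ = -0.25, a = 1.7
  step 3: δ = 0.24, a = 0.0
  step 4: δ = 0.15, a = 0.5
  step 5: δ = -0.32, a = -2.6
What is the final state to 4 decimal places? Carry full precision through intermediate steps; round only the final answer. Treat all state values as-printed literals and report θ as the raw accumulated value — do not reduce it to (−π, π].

after step 1 (δ=0.29, a=-2.9): (8.876885, -3.216794, -2.479974, 12.575000)
after step 2 (δ=-0.25, a=1.7): (6.396470, -5.148298, -2.814445, 13.000000)
after step 3 (δ=0.24, a=0.0): (3.318841, -6.192663, -2.483058, 13.000000)
after step 4 (δ=0.15, a=0.5): (0.748449, -8.181528, -2.278396, 13.125000)
after step 5 (δ=-0.32, a=-2.6): (-1.384401, -10.675030, -2.731467, 12.475000)

(-1.3844, -10.6750, -2.7315, 12.4750)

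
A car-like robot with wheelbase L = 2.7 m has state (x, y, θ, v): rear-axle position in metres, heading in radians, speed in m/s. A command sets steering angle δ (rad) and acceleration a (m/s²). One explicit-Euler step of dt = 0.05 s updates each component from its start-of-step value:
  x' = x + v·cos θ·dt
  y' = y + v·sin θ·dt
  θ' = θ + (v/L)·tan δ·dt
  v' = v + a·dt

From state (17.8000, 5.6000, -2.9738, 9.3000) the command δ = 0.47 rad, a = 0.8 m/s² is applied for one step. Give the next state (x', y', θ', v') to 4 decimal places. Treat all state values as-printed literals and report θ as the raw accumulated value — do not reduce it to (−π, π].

x' = 17.8000 + 9.3000·cos(-2.9738)·0.05 = 17.3415
y' = 5.6000 + 9.3000·sin(-2.9738)·0.05 = 5.5223
θ' = -2.9738 + (9.3000/2.7)·tan(0.47)·0.05 = -2.8863
v' = 9.3000 + 0.8000·0.05 = 9.3400

(17.3415, 5.5223, -2.8863, 9.3400)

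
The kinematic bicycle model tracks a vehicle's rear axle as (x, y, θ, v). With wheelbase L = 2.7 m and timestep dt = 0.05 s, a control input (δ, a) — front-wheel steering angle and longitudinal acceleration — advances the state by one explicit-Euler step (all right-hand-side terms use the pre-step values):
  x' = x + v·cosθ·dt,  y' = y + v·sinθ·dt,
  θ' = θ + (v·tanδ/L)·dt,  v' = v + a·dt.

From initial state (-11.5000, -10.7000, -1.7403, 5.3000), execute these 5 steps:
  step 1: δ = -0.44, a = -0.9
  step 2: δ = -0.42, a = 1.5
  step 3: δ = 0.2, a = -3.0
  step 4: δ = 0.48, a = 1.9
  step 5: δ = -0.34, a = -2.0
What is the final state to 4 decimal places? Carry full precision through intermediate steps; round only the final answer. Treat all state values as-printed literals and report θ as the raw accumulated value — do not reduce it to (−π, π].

(-11.7802, -11.9861, -1.7946, 5.1750)

after step 1 (δ=-0.44, a=-0.9): (-11.544704, -10.961202, -1.786506, 5.255000)
after step 2 (δ=-0.42, a=1.5): (-11.600943, -11.217863, -1.829964, 5.330000)
after step 3 (δ=0.2, a=-3.0): (-11.669241, -11.475463, -1.809956, 5.180000)
after step 4 (δ=0.48, a=1.9): (-11.730594, -11.727091, -1.760016, 5.275000)
after step 5 (δ=-0.34, a=-2.0): (-11.780204, -11.986133, -1.794571, 5.175000)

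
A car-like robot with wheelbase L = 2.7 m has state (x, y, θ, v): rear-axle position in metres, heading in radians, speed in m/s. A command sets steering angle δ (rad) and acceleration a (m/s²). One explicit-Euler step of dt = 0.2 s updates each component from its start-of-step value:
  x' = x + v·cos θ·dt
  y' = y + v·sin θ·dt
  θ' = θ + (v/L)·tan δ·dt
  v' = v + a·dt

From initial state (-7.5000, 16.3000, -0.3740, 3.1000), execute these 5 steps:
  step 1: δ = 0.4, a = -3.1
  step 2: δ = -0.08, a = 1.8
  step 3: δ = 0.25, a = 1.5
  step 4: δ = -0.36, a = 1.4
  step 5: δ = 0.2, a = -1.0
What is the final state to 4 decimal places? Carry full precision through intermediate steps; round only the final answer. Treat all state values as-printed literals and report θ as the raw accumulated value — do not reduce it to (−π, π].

after step 1 (δ=0.4, a=-3.1): (-6.922858, 16.073488, -0.276914, 2.480000)
after step 2 (δ=-0.08, a=1.8): (-6.445754, 15.937887, -0.291642, 2.840000)
after step 3 (δ=0.25, a=1.5): (-5.901739, 15.774573, -0.237926, 3.140000)
after step 4 (δ=-0.36, a=1.4): (-5.291431, 15.626562, -0.325474, 3.420000)
after step 5 (δ=0.2, a=-1.0): (-4.643341, 15.407847, -0.274121, 3.220000)

(-4.6433, 15.4078, -0.2741, 3.2200)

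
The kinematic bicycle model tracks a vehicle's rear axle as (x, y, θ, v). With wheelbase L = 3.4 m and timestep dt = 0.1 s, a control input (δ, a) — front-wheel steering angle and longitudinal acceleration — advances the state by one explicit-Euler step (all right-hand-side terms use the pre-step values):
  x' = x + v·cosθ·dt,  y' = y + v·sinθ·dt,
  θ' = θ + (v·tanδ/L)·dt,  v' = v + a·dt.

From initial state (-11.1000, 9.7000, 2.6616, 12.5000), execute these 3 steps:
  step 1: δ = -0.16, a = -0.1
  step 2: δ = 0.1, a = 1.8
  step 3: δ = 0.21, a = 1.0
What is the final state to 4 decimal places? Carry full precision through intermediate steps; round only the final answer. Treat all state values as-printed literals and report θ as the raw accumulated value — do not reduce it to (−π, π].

after step 1 (δ=-0.16, a=-0.1): (-12.208748, 10.277216, 2.602269, 12.490000)
after step 2 (δ=0.1, a=1.8): (-13.280460, 10.918647, 2.639128, 12.670000)
after step 3 (δ=0.21, a=1.0): (-14.390857, 11.528818, 2.718554, 12.770000)

(-14.3909, 11.5288, 2.7186, 12.7700)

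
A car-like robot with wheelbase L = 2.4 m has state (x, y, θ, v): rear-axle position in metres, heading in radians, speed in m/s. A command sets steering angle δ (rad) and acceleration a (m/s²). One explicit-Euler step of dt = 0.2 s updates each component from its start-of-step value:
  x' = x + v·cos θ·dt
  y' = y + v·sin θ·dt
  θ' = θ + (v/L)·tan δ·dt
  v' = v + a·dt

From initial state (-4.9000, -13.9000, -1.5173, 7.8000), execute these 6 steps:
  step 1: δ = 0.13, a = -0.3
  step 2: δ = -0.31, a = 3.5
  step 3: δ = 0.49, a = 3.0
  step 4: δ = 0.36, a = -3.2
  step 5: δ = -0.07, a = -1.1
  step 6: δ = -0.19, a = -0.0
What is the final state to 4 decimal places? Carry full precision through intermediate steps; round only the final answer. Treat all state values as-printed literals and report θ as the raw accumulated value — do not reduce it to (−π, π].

after step 1 (δ=0.13, a=-0.3): (-4.816586, -15.457768, -1.432321, 7.740000)
after step 2 (δ=-0.31, a=3.5): (-4.602910, -16.990950, -1.638932, 8.440000)
after step 3 (δ=0.49, a=3.0): (-4.717834, -18.675033, -1.263782, 9.040000)
after step 4 (δ=0.36, a=-3.2): (-4.171432, -20.398492, -0.980226, 8.400000)
after step 5 (δ=-0.07, a=-1.1): (-3.235948, -21.793938, -1.029306, 8.180000)
after step 6 (δ=-0.19, a=-0.0): (-2.392731, -23.195894, -1.160404, 8.180000)

(-2.3927, -23.1959, -1.1604, 8.1800)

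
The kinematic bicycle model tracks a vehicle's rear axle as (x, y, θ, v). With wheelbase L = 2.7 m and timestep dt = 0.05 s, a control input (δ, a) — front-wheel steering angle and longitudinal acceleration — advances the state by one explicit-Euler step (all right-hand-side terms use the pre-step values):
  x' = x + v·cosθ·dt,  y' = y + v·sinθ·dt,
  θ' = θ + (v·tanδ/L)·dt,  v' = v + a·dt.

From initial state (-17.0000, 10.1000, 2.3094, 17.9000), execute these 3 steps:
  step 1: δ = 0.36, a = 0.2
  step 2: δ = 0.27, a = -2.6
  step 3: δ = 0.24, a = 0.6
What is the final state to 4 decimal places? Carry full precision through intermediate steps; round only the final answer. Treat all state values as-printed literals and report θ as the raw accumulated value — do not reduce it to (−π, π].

after step 1 (δ=0.36, a=0.2): (-17.602564, 10.761771, 2.434171, 17.910000)
after step 2 (δ=0.27, a=-2.6): (-18.283180, 11.343736, 2.525962, 17.780000)
after step 3 (δ=0.24, a=0.6): (-19.008968, 11.857110, 2.606537, 17.810000)

(-19.0090, 11.8571, 2.6065, 17.8100)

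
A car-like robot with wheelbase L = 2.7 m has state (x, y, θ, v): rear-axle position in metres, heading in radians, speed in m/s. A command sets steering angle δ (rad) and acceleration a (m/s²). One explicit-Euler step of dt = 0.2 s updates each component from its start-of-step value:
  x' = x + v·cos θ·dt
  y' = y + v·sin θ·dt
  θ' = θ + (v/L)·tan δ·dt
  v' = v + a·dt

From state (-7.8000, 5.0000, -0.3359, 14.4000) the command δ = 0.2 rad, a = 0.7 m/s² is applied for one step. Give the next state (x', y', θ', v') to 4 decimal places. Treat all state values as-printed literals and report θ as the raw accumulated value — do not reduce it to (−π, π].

x' = -7.8000 + 14.4000·cos(-0.3359)·0.2 = -5.0810
y' = 5.0000 + 14.4000·sin(-0.3359)·0.2 = 4.0507
θ' = -0.3359 + (14.4000/2.7)·tan(0.2)·0.2 = -0.1197
v' = 14.4000 + 0.7000·0.2 = 14.5400

(-5.0810, 4.0507, -0.1197, 14.5400)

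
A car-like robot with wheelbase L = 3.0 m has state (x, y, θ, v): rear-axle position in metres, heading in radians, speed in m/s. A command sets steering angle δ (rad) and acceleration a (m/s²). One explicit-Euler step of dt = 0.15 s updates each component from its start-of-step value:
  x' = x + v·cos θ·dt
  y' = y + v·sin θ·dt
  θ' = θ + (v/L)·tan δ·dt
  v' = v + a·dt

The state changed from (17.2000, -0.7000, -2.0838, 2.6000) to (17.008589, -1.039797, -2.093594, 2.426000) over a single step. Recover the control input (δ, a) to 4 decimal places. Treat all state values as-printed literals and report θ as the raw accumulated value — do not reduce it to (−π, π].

a = (v'−v)/dt = (-0.174000)/0.15 = -1.1600
Δθ = θ'−θ = -0.009794;  (v·dt/L) = 2.6000·0.15/3.0 = 0.130000
tan δ = Δθ·L/(v·dt) = -0.075338  →  δ = -0.0752

δ = -0.0752, a = -1.1600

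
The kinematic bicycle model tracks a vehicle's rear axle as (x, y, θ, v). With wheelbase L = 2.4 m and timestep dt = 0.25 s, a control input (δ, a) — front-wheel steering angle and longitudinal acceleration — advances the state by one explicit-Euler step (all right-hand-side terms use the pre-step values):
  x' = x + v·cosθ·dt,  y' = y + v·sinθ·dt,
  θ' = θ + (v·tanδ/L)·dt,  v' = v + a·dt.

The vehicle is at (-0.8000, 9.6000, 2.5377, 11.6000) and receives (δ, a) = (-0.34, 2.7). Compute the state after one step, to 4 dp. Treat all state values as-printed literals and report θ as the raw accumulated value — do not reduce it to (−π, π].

(-3.1871, 11.2468, 2.1103, 12.2750)

x' = -0.8000 + 11.6000·cos(2.5377)·0.25 = -3.1871
y' = 9.6000 + 11.6000·sin(2.5377)·0.25 = 11.2468
θ' = 2.5377 + (11.6000/2.4)·tan(-0.34)·0.25 = 2.1103
v' = 11.6000 + 2.7000·0.25 = 12.2750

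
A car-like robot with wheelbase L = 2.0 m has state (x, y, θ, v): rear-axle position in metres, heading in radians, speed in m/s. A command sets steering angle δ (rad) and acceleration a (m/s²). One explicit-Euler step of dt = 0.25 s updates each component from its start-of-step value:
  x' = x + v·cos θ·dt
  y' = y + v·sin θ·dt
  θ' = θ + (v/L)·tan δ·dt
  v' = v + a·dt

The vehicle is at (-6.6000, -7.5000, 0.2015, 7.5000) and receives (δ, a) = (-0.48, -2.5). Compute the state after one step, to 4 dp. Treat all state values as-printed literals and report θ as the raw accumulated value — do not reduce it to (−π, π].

(-4.7629, -7.1247, -0.2866, 6.8750)

x' = -6.6000 + 7.5000·cos(0.2015)·0.25 = -4.7629
y' = -7.5000 + 7.5000·sin(0.2015)·0.25 = -7.1247
θ' = 0.2015 + (7.5000/2.0)·tan(-0.48)·0.25 = -0.2866
v' = 7.5000 − 2.5000·0.25 = 6.8750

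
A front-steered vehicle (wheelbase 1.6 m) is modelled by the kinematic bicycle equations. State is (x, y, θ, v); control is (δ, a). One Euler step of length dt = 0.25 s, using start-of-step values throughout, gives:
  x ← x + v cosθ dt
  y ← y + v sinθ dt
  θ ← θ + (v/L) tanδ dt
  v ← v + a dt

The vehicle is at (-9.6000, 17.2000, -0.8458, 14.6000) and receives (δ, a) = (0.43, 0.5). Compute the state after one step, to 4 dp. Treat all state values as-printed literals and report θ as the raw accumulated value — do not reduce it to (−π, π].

(-7.1796, 14.4680, 0.2004, 14.7250)

x' = -9.6000 + 14.6000·cos(-0.8458)·0.25 = -7.1796
y' = 17.2000 + 14.6000·sin(-0.8458)·0.25 = 14.4680
θ' = -0.8458 + (14.6000/1.6)·tan(0.43)·0.25 = 0.2004
v' = 14.6000 + 0.5000·0.25 = 14.7250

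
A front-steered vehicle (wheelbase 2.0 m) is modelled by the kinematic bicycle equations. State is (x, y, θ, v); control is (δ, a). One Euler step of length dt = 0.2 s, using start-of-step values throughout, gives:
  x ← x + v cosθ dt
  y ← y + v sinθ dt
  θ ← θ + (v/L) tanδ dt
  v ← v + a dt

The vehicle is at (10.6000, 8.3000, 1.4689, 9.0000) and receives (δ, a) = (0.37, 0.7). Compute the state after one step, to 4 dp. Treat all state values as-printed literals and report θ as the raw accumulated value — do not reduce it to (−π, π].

(10.7831, 10.0907, 1.8180, 9.1400)

x' = 10.6000 + 9.0000·cos(1.4689)·0.2 = 10.7831
y' = 8.3000 + 9.0000·sin(1.4689)·0.2 = 10.0907
θ' = 1.4689 + (9.0000/2.0)·tan(0.37)·0.2 = 1.8180
v' = 9.0000 + 0.7000·0.2 = 9.1400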